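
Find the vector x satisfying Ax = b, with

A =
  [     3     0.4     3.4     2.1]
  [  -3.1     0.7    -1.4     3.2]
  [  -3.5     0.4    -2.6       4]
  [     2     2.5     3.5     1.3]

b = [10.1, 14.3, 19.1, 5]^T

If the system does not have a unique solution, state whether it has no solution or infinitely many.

Row-reduce the augmented matrix:
R1 ← R1 / (3).
R2 ← R2 + 31/10·R1.
R3 ← R3 + 7/2·R1.
R4 ← R4 − 2·R1.
R2 ← R2 / (167/150).
R1 ← R1 − 2/15·R2.
R3 ← R3 − 13/15·R2.
R4 ← R4 − 67/30·R2.
R3 ← R3 / (-93/334).
R1 ← R1 − 147/167·R3.
R2 ← R2 − 317/167·R3.
R4 ← R4 + 502/167·R3.
R4 ← R4 / (-21933/620).
R1 ← R1 − 1121/155·R4.
R2 ← R2 − 3146/155·R4.
R3 ← R3 + 2527/310·R4.
Reading off the reduced rows gives x_1 = 1, x_2 = 0, x_3 = -1, x_4 = 5.

x_1 = 1, x_2 = 0, x_3 = -1, x_4 = 5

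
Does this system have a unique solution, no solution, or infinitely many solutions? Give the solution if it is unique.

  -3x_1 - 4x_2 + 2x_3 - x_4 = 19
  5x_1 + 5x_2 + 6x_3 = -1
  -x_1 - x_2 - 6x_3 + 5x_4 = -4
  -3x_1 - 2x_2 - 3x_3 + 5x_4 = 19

x_1 = -6, x_2 = 1, x_3 = 4, x_4 = 3

Row-reduce the augmented matrix:
R1 ← R1 / (-3).
R2 ← R2 − 5·R1.
R3 ← R3 + 1·R1.
R4 ← R4 + 3·R1.
R2 ← R2 / (-5/3).
R1 ← R1 − 4/3·R2.
R3 ← R3 − 1/3·R2.
R4 ← R4 − 2·R2.
R3 ← R3 / (-24/5).
R1 ← R1 − 34/5·R3.
R2 ← R2 + 28/5·R3.
R4 ← R4 − 31/5·R3.
R4 ← R4 / (251/24).
R1 ← R1 − 73/12·R4.
R2 ← R2 + 29/6·R4.
R3 ← R3 + 25/24·R4.
Reading off the reduced rows gives x_1 = -6, x_2 = 1, x_3 = 4, x_4 = 3.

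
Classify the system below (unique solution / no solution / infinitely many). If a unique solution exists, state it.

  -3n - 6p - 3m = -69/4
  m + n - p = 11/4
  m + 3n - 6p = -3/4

Row-reduce the augmented matrix:
R1 ← R1 / (-3).
R2 ← R2 − 1·R1.
R3 ← R3 − 1·R1.
Swap R2 and R3.
R2 ← R2 / (2).
R1 ← R1 − 1·R2.
R3 ← R3 / (-3).
R1 ← R1 − 6·R3.
R2 ← R2 + 4·R3.
Reading off the reduced rows gives m = 3, n = 3/4, p = 1.

m = 3, n = 3/4, p = 1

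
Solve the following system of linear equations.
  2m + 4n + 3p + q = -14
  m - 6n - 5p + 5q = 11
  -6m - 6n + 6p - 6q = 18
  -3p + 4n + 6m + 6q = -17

Row-reduce the augmented matrix:
R1 ← R1 / (2).
R2 ← R2 − 1·R1.
R3 ← R3 + 6·R1.
R4 ← R4 − 6·R1.
R2 ← R2 / (-8).
R1 ← R1 − 2·R2.
R3 ← R3 − 6·R2.
R4 ← R4 + 8·R2.
R3 ← R3 / (81/8).
R1 ← R1 + 1/8·R3.
R2 ← R2 − 13/16·R3.
R4 ← R4 + 11/2·R3.
R4 ← R4 / (-35/27).
R1 ← R1 − 44/27·R4.
R2 ← R2 + 16/27·R4.
R3 ← R3 − 1/27·R4.
Reading off the reduced rows gives m = -1, n = -2, p = -1, q = -1.

m = -1, n = -2, p = -1, q = -1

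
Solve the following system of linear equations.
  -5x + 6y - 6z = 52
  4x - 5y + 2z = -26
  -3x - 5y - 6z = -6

Row-reduce the augmented matrix:
R1 ← R1 / (-5).
R2 ← R2 − 4·R1.
R3 ← R3 + 3·R1.
R2 ← R2 / (-1/5).
R1 ← R1 + 6/5·R2.
R3 ← R3 + 43/5·R2.
R3 ← R3 / (118).
R1 ← R1 − 18·R3.
R2 ← R2 − 14·R3.
Reading off the reduced rows gives x = 4, y = 6, z = -6.

x = 4, y = 6, z = -6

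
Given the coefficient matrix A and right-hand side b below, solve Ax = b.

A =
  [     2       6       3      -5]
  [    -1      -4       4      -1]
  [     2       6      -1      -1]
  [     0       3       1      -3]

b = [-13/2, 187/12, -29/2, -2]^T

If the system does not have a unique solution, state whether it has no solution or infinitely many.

x_1 = -9/4, x_2 = -4/3, x_3 = 2, x_4 = 0

Row-reduce the augmented matrix:
R1 ← R1 / (2).
R2 ← R2 + 1·R1.
R3 ← R3 − 2·R1.
R2 ← R2 / (-1).
R1 ← R1 − 3·R2.
R4 ← R4 − 3·R2.
R3 ← R3 / (-4).
R1 ← R1 − 18·R3.
R2 ← R2 + 11/2·R3.
R4 ← R4 − 35/2·R3.
R4 ← R4 / (4).
R1 ← R1 − 5·R4.
R2 ← R2 + 2·R4.
R3 ← R3 + 1·R4.
Reading off the reduced rows gives x_1 = -9/4, x_2 = -4/3, x_3 = 2, x_4 = 0.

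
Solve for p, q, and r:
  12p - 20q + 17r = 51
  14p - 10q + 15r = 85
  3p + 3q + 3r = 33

p = 5, q = 3, r = 3

Row-reduce the augmented matrix:
R1 ← R1 / (12).
R2 ← R2 − 14·R1.
R3 ← R3 − 3·R1.
R2 ← R2 / (40/3).
R1 ← R1 + 5/3·R2.
R3 ← R3 − 8·R2.
R3 ← R3 / (33/20).
R1 ← R1 − 13/16·R3.
R2 ← R2 + 29/80·R3.
Reading off the reduced rows gives p = 5, q = 3, r = 3.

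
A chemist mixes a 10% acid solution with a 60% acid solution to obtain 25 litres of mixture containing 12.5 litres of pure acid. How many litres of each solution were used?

litres of solution A: 5, litres of solution B: 20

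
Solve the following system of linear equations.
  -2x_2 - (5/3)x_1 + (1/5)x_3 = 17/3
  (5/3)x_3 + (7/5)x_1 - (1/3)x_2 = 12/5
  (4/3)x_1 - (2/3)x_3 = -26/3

x_1 = -4, x_2 = 1, x_3 = 5

Row-reduce the augmented matrix:
R1 ← R1 / (-5/3).
R2 ← R2 − 7/5·R1.
R3 ← R3 − 4/3·R1.
R2 ← R2 / (-151/75).
R1 ← R1 − 6/5·R2.
R3 ← R3 + 8/5·R2.
R3 ← R3 / (-890/453).
R1 ← R1 − 147/151·R3.
R2 ← R2 + 688/755·R3.
Reading off the reduced rows gives x_1 = -4, x_2 = 1, x_3 = 5.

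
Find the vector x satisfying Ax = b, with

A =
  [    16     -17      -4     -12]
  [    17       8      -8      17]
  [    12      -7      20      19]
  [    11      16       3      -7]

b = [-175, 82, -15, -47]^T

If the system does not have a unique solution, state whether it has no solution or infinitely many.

x_1 = -4, x_2 = 3, x_3 = -3, x_4 = 6

Row-reduce the augmented matrix:
R1 ← R1 / (16).
R2 ← R2 − 17·R1.
R3 ← R3 − 12·R1.
R4 ← R4 − 11·R1.
R2 ← R2 / (417/16).
R1 ← R1 + 17/16·R2.
R3 ← R3 − 23/4·R2.
R4 ← R4 − 443/16·R2.
R3 ← R3 / (3312/139).
R1 ← R1 + 56/139·R3.
R2 ← R2 + 20/139·R3.
R4 ← R4 − 1353/139·R3.
R4 ← R4 / (-129539/3312).
R1 ← R1 − 1025/1242·R4.
R2 ← R2 − 3157/2484·R4.
R3 ← R3 − 8939/9936·R4.
Reading off the reduced rows gives x_1 = -4, x_2 = 3, x_3 = -3, x_4 = 6.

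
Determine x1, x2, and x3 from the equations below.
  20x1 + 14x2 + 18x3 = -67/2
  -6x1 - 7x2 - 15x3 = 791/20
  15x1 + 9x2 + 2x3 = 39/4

x1 = 6/5, x2 = -1/4, x3 = -3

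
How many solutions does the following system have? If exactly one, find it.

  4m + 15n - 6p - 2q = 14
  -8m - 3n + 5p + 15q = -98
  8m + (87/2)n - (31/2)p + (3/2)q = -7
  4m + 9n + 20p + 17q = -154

infinitely many solutions

Row-reduce:
R1 ← R1 / (4).
R2 ← R2 + 8·R1.
R3 ← R3 − 8·R1.
R4 ← R4 − 4·R1.
R2 ← R2 / (27).
R1 ← R1 − 15/4·R2.
R3 ← R3 − 27/2·R2.
R4 ← R4 + 6·R2.
Swap R3 and R4.
R3 ← R3 / (220/9).
R1 ← R1 + 19/36·R3.
R2 ← R2 + 7/27·R3.
Rank is 3 with 4 unknowns, leaving q free.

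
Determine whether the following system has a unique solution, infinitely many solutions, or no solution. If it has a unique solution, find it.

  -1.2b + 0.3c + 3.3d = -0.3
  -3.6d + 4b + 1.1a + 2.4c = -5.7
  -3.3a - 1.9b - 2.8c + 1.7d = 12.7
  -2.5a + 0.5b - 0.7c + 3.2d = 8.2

Row-reduce the augmented matrix:
Swap R1 and R2.
R1 ← R1 / (11/10).
R3 ← R3 + 33/10·R1.
R4 ← R4 + 5/2·R1.
R2 ← R2 / (-6/5).
R1 ← R1 − 40/11·R2.
R3 ← R3 − 101/10·R2.
R4 ← R4 − 211/22·R2.
R3 ← R3 / (277/40).
R1 ← R1 − 34/11·R3.
R2 ← R2 + 1/4·R3.
R4 ← R4 − 3147/440·R3.
R4 ← R4 / (32074/15235).
R1 ← R1 + 4900/3047·R4.
R2 ← R2 + 575/277·R4.
R3 ← R3 − 747/277·R4.
Reading off the reduced rows gives a = -3, b = 0, c = -1, d = 0.

a = -3, b = 0, c = -1, d = 0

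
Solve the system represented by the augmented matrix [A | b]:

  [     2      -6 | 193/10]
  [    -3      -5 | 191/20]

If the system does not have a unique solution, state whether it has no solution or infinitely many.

Row-reduce the augmented matrix:
R1 ← R1 / (2).
R2 ← R2 + 3·R1.
R2 ← R2 / (-14).
R1 ← R1 + 3·R2.
Reading off the reduced rows gives x_1 = 7/5, x_2 = -11/4.

x_1 = 7/5, x_2 = -11/4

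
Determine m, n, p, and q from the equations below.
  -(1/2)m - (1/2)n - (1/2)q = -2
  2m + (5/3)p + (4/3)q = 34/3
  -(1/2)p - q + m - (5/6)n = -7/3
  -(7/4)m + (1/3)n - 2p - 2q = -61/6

m = 2, n = 4, p = 6, q = -2

Row-reduce the augmented matrix:
R1 ← R1 / (-1/2).
R2 ← R2 − 2·R1.
R3 ← R3 − 1·R1.
R4 ← R4 + 7/4·R1.
R2 ← R2 / (-2).
R1 ← R1 − 1·R2.
R3 ← R3 + 11/6·R2.
R4 ← R4 − 25/12·R2.
R3 ← R3 / (-73/36).
R1 ← R1 − 5/6·R3.
R2 ← R2 + 5/6·R3.
R4 ← R4 + 19/72·R3.
R4 ← R4 / (-223/292).
R1 ← R1 − 7/73·R4.
R2 ← R2 − 66/73·R4.
R3 ← R3 − 50/73·R4.
Reading off the reduced rows gives m = 2, n = 4, p = 6, q = -2.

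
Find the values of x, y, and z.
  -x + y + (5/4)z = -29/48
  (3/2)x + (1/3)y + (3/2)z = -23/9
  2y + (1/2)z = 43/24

Row-reduce the augmented matrix:
R1 ← R1 / (-1).
R2 ← R2 − 3/2·R1.
R2 ← R2 / (11/6).
R1 ← R1 + 1·R2.
R3 ← R3 − 2·R2.
R3 ← R3 / (-35/11).
R1 ← R1 − 13/22·R3.
R2 ← R2 − 81/44·R3.
Reading off the reduced rows gives x = -1/4, y = 4/3, z = -7/4.

x = -1/4, y = 4/3, z = -7/4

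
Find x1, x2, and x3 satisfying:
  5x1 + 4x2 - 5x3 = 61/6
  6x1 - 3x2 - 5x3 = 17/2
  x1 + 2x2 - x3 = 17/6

Row-reduce the augmented matrix:
R1 ← R1 / (5).
R2 ← R2 − 6·R1.
R3 ← R3 − 1·R1.
R2 ← R2 / (-39/5).
R1 ← R1 − 4/5·R2.
R3 ← R3 − 6/5·R2.
R3 ← R3 / (2/13).
R1 ← R1 + 35/39·R3.
R2 ← R2 + 5/39·R3.
Reading off the reduced rows gives x1 = 3, x2 = 2/3, x3 = 3/2.

x1 = 3, x2 = 2/3, x3 = 3/2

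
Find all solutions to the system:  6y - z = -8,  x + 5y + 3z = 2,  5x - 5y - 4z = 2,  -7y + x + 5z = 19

Row-reduce:
Swap R1 and R2.
R3 ← R3 − 5·R1.
R4 ← R4 − 1·R1.
R2 ← R2 / (6).
R1 ← R1 − 5·R2.
R3 ← R3 + 30·R2.
R4 ← R4 + 12·R2.
R3 ← R3 / (-24).
R1 ← R1 − 23/6·R3.
R2 ← R2 + 1/6·R3.
Row 4 reduces to 0 = 1, a contradiction. The system is inconsistent.

no solution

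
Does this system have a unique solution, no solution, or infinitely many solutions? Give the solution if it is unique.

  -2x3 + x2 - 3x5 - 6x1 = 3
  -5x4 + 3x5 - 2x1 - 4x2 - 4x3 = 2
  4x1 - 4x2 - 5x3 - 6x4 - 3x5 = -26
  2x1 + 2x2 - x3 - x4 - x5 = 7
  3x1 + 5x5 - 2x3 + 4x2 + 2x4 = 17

Row-reduce the augmented matrix:
R1 ← R1 / (-6).
R2 ← R2 + 2·R1.
R3 ← R3 − 4·R1.
R4 ← R4 − 2·R1.
R5 ← R5 − 3·R1.
R2 ← R2 / (-13/3).
R1 ← R1 + 1/6·R2.
R3 ← R3 + 10/3·R2.
R4 ← R4 − 7/3·R2.
R5 ← R5 − 9/2·R2.
R3 ← R3 / (-49/13).
R1 ← R1 − 6/13·R3.
R2 ← R2 − 10/13·R3.
R4 ← R4 + 45/13·R3.
R5 ← R5 + 84/13·R3.
R4 ← R4 / (-12/7).
R1 ← R1 + 1/14·R4.
R2 ← R2 − 5/7·R4.
R3 ← R3 − 4/7·R4.
R5 ← R5 − 1/2·R4.
R5 ← R5 / (569/24).
R1 ← R1 + 23/24·R5.
R2 ← R2 − 7/12·R5.
R3 ← R3 − 14/3·R5.
R4 ← R4 + 53/12·R5.
Reading off the reduced rows gives x1 = -2, x2 = 6, x3 = 3, x4 = -5, x5 = 3.

x1 = -2, x2 = 6, x3 = 3, x4 = -5, x5 = 3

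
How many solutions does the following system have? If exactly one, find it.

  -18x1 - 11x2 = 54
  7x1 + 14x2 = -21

x1 = -3, x2 = 0

Row-reduce the augmented matrix:
R1 ← R1 / (-18).
R2 ← R2 − 7·R1.
R2 ← R2 / (175/18).
R1 ← R1 − 11/18·R2.
Reading off the reduced rows gives x1 = -3, x2 = 0.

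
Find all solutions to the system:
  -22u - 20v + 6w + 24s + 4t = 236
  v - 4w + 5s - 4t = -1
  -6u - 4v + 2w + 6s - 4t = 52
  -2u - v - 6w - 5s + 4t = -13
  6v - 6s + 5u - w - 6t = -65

no solution

Row-reduce:
R1 ← R1 / (-22).
R3 ← R3 + 6·R1.
R4 ← R4 + 2·R1.
R5 ← R5 − 5·R1.
R1 ← R1 − 10/11·R2.
R3 ← R3 − 16/11·R2.
R4 ← R4 − 9/11·R2.
R5 ← R5 − 16/11·R2.
R3 ← R3 / (68/11).
R1 ← R1 − 37/11·R3.
R2 ← R2 + 4·R3.
R4 ← R4 + 36/11·R3.
R5 ← R5 − 68/11·R3.
R4 ← R4 / (-262/17).
R1 ← R1 + 47/34·R4.
R2 ← R2 + 1/17·R4.
R3 ← R3 + 43/34·R4.
Row 5 reduces to 0 = 1, a contradiction. The system is inconsistent.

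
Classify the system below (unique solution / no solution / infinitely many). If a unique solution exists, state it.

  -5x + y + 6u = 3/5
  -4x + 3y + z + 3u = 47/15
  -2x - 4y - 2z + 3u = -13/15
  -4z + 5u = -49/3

Row-reduce the augmented matrix:
R1 ← R1 / (-5).
R2 ← R2 + 4·R1.
R3 ← R3 + 2·R1.
R2 ← R2 / (11/5).
R1 ← R1 + 1/5·R2.
R3 ← R3 + 22/5·R2.
Swap R3 and R4.
R3 ← R3 / (-4).
R1 ← R1 − 1/11·R3.
R2 ← R2 − 5/11·R3.
R4 ← R4 / (-3).
R1 ← R1 + 5/4·R4.
R2 ← R2 + 1/4·R4.
R3 ← R3 + 5/4·R4.
Reading off the reduced rows gives x = -2, y = -1, z = 7/3, u = -7/5.

x = -2, y = -1, z = 7/3, u = -7/5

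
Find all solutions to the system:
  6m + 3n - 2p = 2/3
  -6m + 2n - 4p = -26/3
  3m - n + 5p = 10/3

m = 1, n = -2, p = -1/3

Row-reduce the augmented matrix:
R1 ← R1 / (6).
R2 ← R2 + 6·R1.
R3 ← R3 − 3·R1.
R2 ← R2 / (5).
R1 ← R1 − 1/2·R2.
R3 ← R3 + 5/2·R2.
R3 ← R3 / (3).
R1 ← R1 − 4/15·R3.
R2 ← R2 + 6/5·R3.
Reading off the reduced rows gives m = 1, n = -2, p = -1/3.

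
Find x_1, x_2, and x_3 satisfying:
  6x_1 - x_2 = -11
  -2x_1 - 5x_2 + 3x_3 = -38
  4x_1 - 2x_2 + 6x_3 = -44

x_1 = -1, x_2 = 5, x_3 = -5

Row-reduce the augmented matrix:
R1 ← R1 / (6).
R2 ← R2 + 2·R1.
R3 ← R3 − 4·R1.
R2 ← R2 / (-16/3).
R1 ← R1 + 1/6·R2.
R3 ← R3 + 4/3·R2.
R3 ← R3 / (21/4).
R1 ← R1 + 3/32·R3.
R2 ← R2 + 9/16·R3.
Reading off the reduced rows gives x_1 = -1, x_2 = 5, x_3 = -5.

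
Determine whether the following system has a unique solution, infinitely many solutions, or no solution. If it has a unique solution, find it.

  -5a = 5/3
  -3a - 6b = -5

Row-reduce the augmented matrix:
R1 ← R1 / (-5).
R2 ← R2 + 3·R1.
R2 ← R2 / (-6).
Reading off the reduced rows gives a = -1/3, b = 1.

a = -1/3, b = 1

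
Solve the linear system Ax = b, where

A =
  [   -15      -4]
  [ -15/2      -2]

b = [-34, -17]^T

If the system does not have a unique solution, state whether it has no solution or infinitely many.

infinitely many solutions

Row-reduce:
R1 ← R1 / (-15).
R2 ← R2 + 15/2·R1.
Rank is 1 with 2 unknowns, leaving x_2 free.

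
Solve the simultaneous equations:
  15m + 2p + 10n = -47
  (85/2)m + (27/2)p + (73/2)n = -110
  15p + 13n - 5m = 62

infinitely many solutions

Row-reduce:
R1 ← R1 / (15).
R2 ← R2 − 85/2·R1.
R3 ← R3 + 5·R1.
R2 ← R2 / (49/6).
R1 ← R1 − 2/3·R2.
R3 ← R3 − 49/3·R2.
Rank is 2 with 3 unknowns, leaving p free.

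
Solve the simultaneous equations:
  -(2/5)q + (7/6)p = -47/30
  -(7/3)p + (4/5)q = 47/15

infinitely many solutions

Row-reduce:
R1 ← R1 / (7/6).
R2 ← R2 + 7/3·R1.
Rank is 1 with 2 unknowns, leaving q free.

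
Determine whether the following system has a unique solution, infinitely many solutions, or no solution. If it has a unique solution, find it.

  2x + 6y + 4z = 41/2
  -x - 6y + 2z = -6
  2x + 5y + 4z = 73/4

Row-reduce the augmented matrix:
R1 ← R1 / (2).
R2 ← R2 + 1·R1.
R3 ← R3 − 2·R1.
R2 ← R2 / (-3).
R1 ← R1 − 3·R2.
R3 ← R3 + 1·R2.
R3 ← R3 / (-4/3).
R1 ← R1 − 6·R3.
R2 ← R2 + 4/3·R3.
Reading off the reduced rows gives x = -2, y = 9/4, z = 11/4.

x = -2, y = 9/4, z = 11/4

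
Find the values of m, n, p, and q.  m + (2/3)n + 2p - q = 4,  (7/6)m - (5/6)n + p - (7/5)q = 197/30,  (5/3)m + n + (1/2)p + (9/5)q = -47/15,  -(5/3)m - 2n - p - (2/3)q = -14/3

Row-reduce the augmented matrix:
R2 ← R2 − 7/6·R1.
R3 ← R3 − 5/3·R1.
R4 ← R4 + 5/3·R1.
R2 ← R2 / (-29/18).
R1 ← R1 − 2/3·R2.
R3 ← R3 + 1/9·R2.
R4 ← R4 + 8/9·R2.
R3 ← R3 / (-159/58).
R1 ← R1 − 42/29·R3.
R2 ← R2 − 24/29·R3.
R4 ← R4 − 89/29·R3.
R4 ← R4 / (449/265).
R1 ← R1 − 197/265·R4.
R2 ← R2 − 317/265·R4.
R3 ← R3 + 202/159·R4.
Reading off the reduced rows gives m = 4, n = 3, p = -4, q = -6.

m = 4, n = 3, p = -4, q = -6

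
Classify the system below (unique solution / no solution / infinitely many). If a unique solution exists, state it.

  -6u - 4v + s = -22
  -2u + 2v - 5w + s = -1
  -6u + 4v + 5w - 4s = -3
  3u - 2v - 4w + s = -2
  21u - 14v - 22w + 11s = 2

no solution

Row-reduce:
R1 ← R1 / (-6).
R2 ← R2 + 2·R1.
R3 ← R3 + 6·R1.
R4 ← R4 − 3·R1.
R5 ← R5 − 21·R1.
R2 ← R2 / (10/3).
R1 ← R1 − 2/3·R2.
R3 ← R3 − 8·R2.
R4 ← R4 + 4·R2.
R5 ← R5 + 28·R2.
R3 ← R3 / (17).
R1 ← R1 − 1·R3.
R2 ← R2 + 3/2·R3.
R4 ← R4 + 10·R3.
R5 ← R5 + 64·R3.
R4 ← R4 / (-269/170).
R1 ← R1 − 3/34·R4.
R2 ← R2 + 13/34·R4.
R3 ← R3 + 33/85·R4.
R5 ← R5 + 807/170·R4.
Row 5 reduces to 0 = 2, a contradiction. The system is inconsistent.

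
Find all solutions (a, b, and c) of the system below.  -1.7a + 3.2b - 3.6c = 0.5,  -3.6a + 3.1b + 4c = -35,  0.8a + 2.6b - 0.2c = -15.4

Row-reduce the augmented matrix:
R1 ← R1 / (-17/10).
R2 ← R2 + 18/5·R1.
R3 ← R3 − 4/5·R1.
R2 ← R2 / (-125/34).
R1 ← R1 + 32/17·R2.
R3 ← R3 − 349/85·R2.
R3 ← R3 / (34647/3125).
R1 ← R1 + 2396/625·R3.
R2 ← R2 + 1976/625·R3.
Reading off the reduced rows gives a = -1, b = -6, c = -5.

a = -1, b = -6, c = -5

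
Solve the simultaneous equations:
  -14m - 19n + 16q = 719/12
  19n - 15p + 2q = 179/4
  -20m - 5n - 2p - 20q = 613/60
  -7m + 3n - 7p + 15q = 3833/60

Row-reduce the augmented matrix:
R1 ← R1 / (-14).
R3 ← R3 + 20·R1.
R4 ← R4 + 7·R1.
R2 ← R2 / (19).
R1 ← R1 − 19/14·R2.
R3 ← R3 − 155/7·R2.
R4 ← R4 − 25/2·R2.
R3 ← R3 / (2059/133).
R1 ← R1 − 15/14·R3.
R2 ← R2 + 15/19·R3.
R4 ← R4 − 109/38·R3.
R4 ← R4 / (28943/2059).
R1 ← R1 − 3792/2059·R4.
R2 ← R2 + 4528/2059·R4.
R3 ← R3 + 6010/2059·R4.
Reading off the reduced rows gives m = -7/3, n = 1/4, p = -12/5, q = 2.

m = -7/3, n = 1/4, p = -12/5, q = 2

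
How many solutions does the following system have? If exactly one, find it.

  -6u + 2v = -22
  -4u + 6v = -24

Row-reduce the augmented matrix:
R1 ← R1 / (-6).
R2 ← R2 + 4·R1.
R2 ← R2 / (14/3).
R1 ← R1 + 1/3·R2.
Reading off the reduced rows gives u = 3, v = -2.

u = 3, v = -2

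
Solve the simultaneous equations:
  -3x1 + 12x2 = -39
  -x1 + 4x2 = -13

Row-reduce:
R1 ← R1 / (-3).
R2 ← R2 + 1·R1.
Rank is 1 with 2 unknowns, leaving x2 free.

infinitely many solutions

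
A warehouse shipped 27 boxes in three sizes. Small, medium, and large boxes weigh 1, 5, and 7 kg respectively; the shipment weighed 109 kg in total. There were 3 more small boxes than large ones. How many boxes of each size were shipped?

Let s = small boxes, m = medium boxes, l = large boxes.
  m + s + l = 27
  s + 5m + 7l = 109
  -l + s = 3
Row-reduce the augmented matrix:
R2 ← R2 − 1·R1.
R3 ← R3 − 1·R1.
R2 ← R2 / (4).
R1 ← R1 − 1·R2.
R3 ← R3 + 1·R2.
R3 ← R3 / (-1/2).
R1 ← R1 + 1/2·R3.
R2 ← R2 − 3/2·R3.
Reading off the reduced rows gives s = 10, m = 10, l = 7.

small boxes: 10, medium boxes: 10, large boxes: 7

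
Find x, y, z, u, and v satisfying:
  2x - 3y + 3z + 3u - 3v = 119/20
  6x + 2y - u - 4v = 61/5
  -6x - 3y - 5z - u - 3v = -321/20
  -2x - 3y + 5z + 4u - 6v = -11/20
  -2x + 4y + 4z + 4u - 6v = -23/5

x = 2, y = -2/5, z = 5/4, u = -1, v = 0

Row-reduce the augmented matrix:
R1 ← R1 / (2).
R2 ← R2 − 6·R1.
R3 ← R3 + 6·R1.
R4 ← R4 + 2·R1.
R5 ← R5 + 2·R1.
R2 ← R2 / (11).
R1 ← R1 + 3/2·R2.
R3 ← R3 + 12·R2.
R4 ← R4 + 6·R2.
R5 ← R5 − 1·R2.
R3 ← R3 / (-64/11).
R1 ← R1 − 3/11·R3.
R2 ← R2 + 9/11·R3.
R4 ← R4 − 34/11·R3.
R5 ← R5 − 86/11·R3.
Swap R4 and R5.
R4 ← R4 / (4).
R2 ← R2 + 1/2·R4.
R3 ← R3 − 1/2·R4.
R5 ← R5 / (-39/4).
R1 ← R1 + 9/8·R5.
R2 ← R2 + 29/32·R5.
R3 ← R3 − 109/32·R5.
R4 ← R4 + 73/16·R5.
Reading off the reduced rows gives x = 2, y = -2/5, z = 5/4, u = -1, v = 0.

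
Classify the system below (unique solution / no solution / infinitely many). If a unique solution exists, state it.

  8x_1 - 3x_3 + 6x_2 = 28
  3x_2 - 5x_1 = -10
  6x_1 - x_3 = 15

no solution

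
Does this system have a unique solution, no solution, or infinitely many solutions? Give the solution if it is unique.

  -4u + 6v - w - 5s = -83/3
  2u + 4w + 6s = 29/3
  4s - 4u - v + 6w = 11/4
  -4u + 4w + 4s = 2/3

Row-reduce the augmented matrix:
R1 ← R1 / (-4).
R2 ← R2 − 2·R1.
R3 ← R3 + 4·R1.
R4 ← R4 + 4·R1.
R2 ← R2 / (3).
R1 ← R1 + 3/2·R2.
R3 ← R3 + 7·R2.
R4 ← R4 + 6·R2.
R3 ← R3 / (91/6).
R1 ← R1 − 2·R3.
R2 ← R2 − 7/6·R3.
R4 ← R4 − 12·R3.
R4 ← R4 / (220/91).
R1 ← R1 − 67/91·R4.
R2 ← R2 + 2/13·R4.
R3 ← R3 − 103/91·R4.
Reading off the reduced rows gives u = 1, v = -11/4, w = -1/3, s = 3/2.

u = 1, v = -11/4, w = -1/3, s = 3/2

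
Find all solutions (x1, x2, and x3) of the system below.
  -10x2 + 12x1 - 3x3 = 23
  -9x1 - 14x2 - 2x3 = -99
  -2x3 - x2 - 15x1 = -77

Row-reduce the augmented matrix:
R1 ← R1 / (12).
R2 ← R2 + 9·R1.
R3 ← R3 + 15·R1.
R2 ← R2 / (-43/2).
R1 ← R1 + 5/6·R2.
R3 ← R3 + 27/2·R2.
R3 ← R3 / (-265/86).
R1 ← R1 + 11/129·R3.
R2 ← R2 − 17/86·R3.
Reading off the reduced rows gives x1 = 5, x2 = 4, x3 = -1.

x1 = 5, x2 = 4, x3 = -1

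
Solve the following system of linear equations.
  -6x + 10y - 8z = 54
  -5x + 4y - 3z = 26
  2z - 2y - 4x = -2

infinitely many solutions

Row-reduce:
R1 ← R1 / (-6).
R2 ← R2 + 5·R1.
R3 ← R3 + 4·R1.
R2 ← R2 / (-13/3).
R1 ← R1 + 5/3·R2.
R3 ← R3 + 26/3·R2.
Rank is 2 with 3 unknowns, leaving z free.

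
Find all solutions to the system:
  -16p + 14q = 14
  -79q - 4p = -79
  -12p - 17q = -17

p = 0, q = 1

Row-reduce the augmented matrix:
R1 ← R1 / (-16).
R2 ← R2 + 4·R1.
R3 ← R3 + 12·R1.
R2 ← R2 / (-165/2).
R1 ← R1 + 7/8·R2.
R3 ← R3 + 55/2·R2.
R3 reduces to 0 = 0, so the extra equation is consistent.
Reading off the reduced rows gives p = 0, q = 1.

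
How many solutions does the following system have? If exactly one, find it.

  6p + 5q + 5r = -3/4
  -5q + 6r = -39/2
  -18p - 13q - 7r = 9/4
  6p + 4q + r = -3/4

p = -2, q = 3, r = -3/4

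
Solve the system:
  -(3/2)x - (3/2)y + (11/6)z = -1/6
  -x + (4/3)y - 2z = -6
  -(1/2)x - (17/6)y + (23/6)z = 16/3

no solution

Row-reduce:
R1 ← R1 / (-3/2).
R2 ← R2 + 1·R1.
R3 ← R3 + 1/2·R1.
R2 ← R2 / (7/3).
R1 ← R1 − 1·R2.
R3 ← R3 + 7/3·R2.
Row 3 reduces to 0 = -1/2, a contradiction. The system is inconsistent.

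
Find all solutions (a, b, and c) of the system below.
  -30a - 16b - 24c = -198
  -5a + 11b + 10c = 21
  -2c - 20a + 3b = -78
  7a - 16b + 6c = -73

Row-reduce the augmented matrix:
R1 ← R1 / (-30).
R2 ← R2 + 5·R1.
R3 ← R3 + 20·R1.
R4 ← R4 − 7·R1.
R2 ← R2 / (41/3).
R1 ← R1 − 8/15·R2.
R3 ← R3 − 41/3·R2.
R4 ← R4 + 296/15·R2.
Swap R3 and R4.
R3 ← R3 / (4226/205).
R1 ← R1 − 52/205·R3.
R2 ← R2 − 42/41·R3.
R4 reduces to 0 = 0, so the extra equation is consistent.
Reading off the reduced rows gives a = 5, b = 6, c = -2.

a = 5, b = 6, c = -2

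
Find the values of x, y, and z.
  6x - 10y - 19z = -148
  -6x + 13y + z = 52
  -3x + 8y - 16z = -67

x = 1, y = 4, z = 6

Row-reduce the augmented matrix:
R1 ← R1 / (6).
R2 ← R2 + 6·R1.
R3 ← R3 + 3·R1.
R2 ← R2 / (3).
R1 ← R1 + 5/3·R2.
R3 ← R3 − 3·R2.
R3 ← R3 / (-15/2).
R1 ← R1 + 79/6·R3.
R2 ← R2 + 6·R3.
Reading off the reduced rows gives x = 1, y = 4, z = 6.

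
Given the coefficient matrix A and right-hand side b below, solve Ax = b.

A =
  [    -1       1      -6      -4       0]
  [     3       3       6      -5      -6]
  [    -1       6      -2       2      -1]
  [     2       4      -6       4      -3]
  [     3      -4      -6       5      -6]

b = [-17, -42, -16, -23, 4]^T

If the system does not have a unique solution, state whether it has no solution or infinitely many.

Row-reduce the augmented matrix:
R1 ← R1 / (-1).
R2 ← R2 − 3·R1.
R3 ← R3 + 1·R1.
R4 ← R4 − 2·R1.
R5 ← R5 − 3·R1.
R2 ← R2 / (6).
R1 ← R1 + 1·R2.
R3 ← R3 − 5·R2.
R4 ← R4 − 6·R2.
R5 ← R5 + 1·R2.
R3 ← R3 / (14).
R1 ← R1 − 4·R3.
R2 ← R2 + 2·R3.
R4 ← R4 + 6·R3.
R5 ← R5 + 26·R3.
R4 ← R4 / (303/14).
R1 ← R1 + 193/42·R4.
R2 ← R2 − 1/21·R4.
R3 ← R3 − 121/84·R4.
R5 ← R5 − 580/21·R4.
R5 ← R5 / (-1693/303).
R1 ← R1 + 346/303·R5.
R2 ← R2 + 133/303·R5.
R3 ← R3 + 17/606·R5.
R4 ← R4 − 22/101·R5.
Reading off the reduced rows gives x_1 = -5, x_2 = -4, x_3 = 1, x_4 = 3, x_5 = 1.

x_1 = -5, x_2 = -4, x_3 = 1, x_4 = 3, x_5 = 1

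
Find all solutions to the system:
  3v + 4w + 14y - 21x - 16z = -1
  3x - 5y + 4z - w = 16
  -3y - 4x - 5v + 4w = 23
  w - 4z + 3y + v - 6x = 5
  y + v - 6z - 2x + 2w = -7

infinitely many solutions

Row-reduce:
R1 ← R1 / (-21).
R2 ← R2 − 3·R1.
R3 ← R3 + 4·R1.
R4 ← R4 + 6·R1.
R5 ← R5 + 2·R1.
R2 ← R2 / (-3).
R1 ← R1 + 2/3·R2.
R3 ← R3 + 17/3·R2.
R4 ← R4 + 1·R2.
R5 ← R5 + 1/3·R2.
R3 ← R3 / (-4/21).
R1 ← R1 − 8/21·R3.
R2 ← R2 + 4/7·R3.
R5 ← R5 + 14/3·R3.
Swap R4 and R5.
R4 ← R4 / (-195/2).
R1 ← R1 − 8·R4.
R2 ← R2 + 12·R4.
R3 ← R3 + 85/4·R4.
Rank is 4 with 5 unknowns, leaving v free.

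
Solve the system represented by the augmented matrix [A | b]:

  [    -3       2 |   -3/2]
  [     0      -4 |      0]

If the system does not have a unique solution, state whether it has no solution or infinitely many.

Row-reduce the augmented matrix:
R1 ← R1 / (-3).
R2 ← R2 / (-4).
R1 ← R1 + 2/3·R2.
Reading off the reduced rows gives x_1 = 1/2, x_2 = 0.

x_1 = 1/2, x_2 = 0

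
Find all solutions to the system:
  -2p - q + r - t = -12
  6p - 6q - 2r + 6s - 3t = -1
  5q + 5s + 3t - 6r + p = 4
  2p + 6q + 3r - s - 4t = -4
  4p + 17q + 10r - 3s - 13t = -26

no solution

Row-reduce:
R1 ← R1 / (-2).
R2 ← R2 − 6·R1.
R3 ← R3 − 1·R1.
R4 ← R4 − 2·R1.
R5 ← R5 − 4·R1.
R2 ← R2 / (-9).
R1 ← R1 − 1/2·R2.
R3 ← R3 − 9/2·R2.
R4 ← R4 − 5·R2.
R5 ← R5 − 15·R2.
R3 ← R3 / (-5).
R1 ← R1 + 4/9·R3.
R2 ← R2 + 1/9·R3.
R4 ← R4 − 41/9·R3.
R5 ← R5 − 41/3·R3.
R4 ← R4 / (433/45).
R1 ← R1 + 17/45·R4.
R2 ← R2 + 38/45·R4.
R3 ← R3 + 8/5·R4.
R5 ← R5 − 433/15·R4.
Row 5 reduces to 0 = -2, a contradiction. The system is inconsistent.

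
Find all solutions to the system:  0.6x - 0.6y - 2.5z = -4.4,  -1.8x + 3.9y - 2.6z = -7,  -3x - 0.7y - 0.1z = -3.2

x = 1, y = 0, z = 2

Row-reduce the augmented matrix:
R1 ← R1 / (3/5).
R2 ← R2 + 9/5·R1.
R3 ← R3 + 3·R1.
R2 ← R2 / (21/10).
R1 ← R1 + 1·R2.
R3 ← R3 + 37/10·R2.
R3 ← R3 / (-6383/210).
R1 ← R1 + 377/42·R3.
R2 ← R2 + 101/21·R3.
Reading off the reduced rows gives x = 1, y = 0, z = 2.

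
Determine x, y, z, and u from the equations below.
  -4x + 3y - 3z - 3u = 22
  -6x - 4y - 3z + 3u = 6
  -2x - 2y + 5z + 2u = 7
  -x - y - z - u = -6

x = -4, y = 6, z = 1, u = 3

Row-reduce the augmented matrix:
R1 ← R1 / (-4).
R2 ← R2 + 6·R1.
R3 ← R3 + 2·R1.
R4 ← R4 + 1·R1.
R2 ← R2 / (-17/2).
R1 ← R1 + 3/4·R2.
R3 ← R3 + 7/2·R2.
R4 ← R4 + 7/4·R2.
R3 ← R3 / (100/17).
R1 ← R1 − 21/34·R3.
R2 ← R2 + 3/17·R3.
R4 ← R4 + 19/34·R3.
R4 ← R4 / (-351/200).
R1 ← R1 − 9/200·R4.
R2 ← R2 + 87/100·R4.
R3 ← R3 − 7/100·R4.
Reading off the reduced rows gives x = -4, y = 6, z = 1, u = 3.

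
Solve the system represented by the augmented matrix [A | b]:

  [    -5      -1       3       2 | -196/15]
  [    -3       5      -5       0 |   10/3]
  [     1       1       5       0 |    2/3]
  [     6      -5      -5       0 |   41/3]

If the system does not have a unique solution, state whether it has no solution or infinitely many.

Row-reduce the augmented matrix:
R1 ← R1 / (-5).
R2 ← R2 + 3·R1.
R3 ← R3 − 1·R1.
R4 ← R4 − 6·R1.
R2 ← R2 / (28/5).
R1 ← R1 − 1/5·R2.
R3 ← R3 − 4/5·R2.
R4 ← R4 + 31/5·R2.
R3 ← R3 / (46/7).
R1 ← R1 + 5/14·R3.
R2 ← R2 + 17/14·R3.
R4 ← R4 + 125/14·R3.
R4 ← R4 / (85/46).
R1 ← R1 + 15/46·R4.
R2 ← R2 + 5/46·R4.
R3 ← R3 − 2/23·R4.
Reading off the reduced rows gives x_1 = 3, x_2 = 5/3, x_3 = -4/5, x_4 = 3.

x_1 = 3, x_2 = 5/3, x_3 = -4/5, x_4 = 3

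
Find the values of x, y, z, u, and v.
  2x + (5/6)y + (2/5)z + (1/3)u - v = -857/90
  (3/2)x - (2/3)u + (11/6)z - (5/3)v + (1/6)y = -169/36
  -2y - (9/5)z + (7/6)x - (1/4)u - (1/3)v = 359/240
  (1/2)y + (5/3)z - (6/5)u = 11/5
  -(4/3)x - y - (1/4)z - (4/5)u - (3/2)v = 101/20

x = -5/2, y = -8/3, z = 1/2, u = -9/4, v = 7/4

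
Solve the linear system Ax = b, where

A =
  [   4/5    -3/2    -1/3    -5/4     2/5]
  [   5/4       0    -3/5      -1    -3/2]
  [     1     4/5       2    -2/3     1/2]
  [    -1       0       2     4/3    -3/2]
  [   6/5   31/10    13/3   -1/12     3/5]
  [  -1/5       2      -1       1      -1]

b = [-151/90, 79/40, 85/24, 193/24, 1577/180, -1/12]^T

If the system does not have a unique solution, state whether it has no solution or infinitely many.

x_1 = 0, x_2 = 0, x_3 = 7/3, x_4 = 0, x_5 = -9/4

Row-reduce the augmented matrix:
R1 ← R1 / (4/5).
R2 ← R2 − 5/4·R1.
R3 ← R3 − 1·R1.
R4 ← R4 + 1·R1.
R5 ← R5 − 6/5·R1.
R6 ← R6 + 1/5·R1.
R2 ← R2 / (75/32).
R1 ← R1 + 15/8·R2.
R3 ← R3 − 107/40·R2.
R4 ← R4 + 15/8·R2.
R5 ← R5 − 107/20·R2.
R6 ← R6 − 13/8·R2.
R3 ← R3 / (14102/5625).
R1 ← R1 + 12/25·R3.
R2 ← R2 + 38/1125·R3.
R4 ← R4 − 38/25·R3.
R5 ← R5 − 28204/5625·R3.
R6 ← R6 + 1157/1125·R3.
R4 ← R4 / (13744/21153).
R1 ← R1 + 5900/7051·R4.
R2 ← R2 − 17095/42306·R4.
R3 ← R3 + 540/7051·R4.
R6 ← R6 + 1102/21153·R4.
Swap R5 and R6.
R5 ← R5 / (10599/8590).
R1 ← R1 + 10491/1718·R5.
R2 ← R2 − 23635/13744·R5.
R3 ← R3 − 1635/3436·R5.
R4 ← R4 + 44109/6872·R5.
R6 reduces to 0 = 0, so the extra equation is consistent.
Reading off the reduced rows gives x_1 = 0, x_2 = 0, x_3 = 7/3, x_4 = 0, x_5 = -9/4.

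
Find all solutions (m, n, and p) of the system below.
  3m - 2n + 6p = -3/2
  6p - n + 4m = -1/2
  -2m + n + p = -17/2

m = 5/2, n = -3/2, p = -2

Row-reduce the augmented matrix:
R1 ← R1 / (3).
R2 ← R2 − 4·R1.
R3 ← R3 + 2·R1.
R2 ← R2 / (5/3).
R1 ← R1 + 2/3·R2.
R3 ← R3 + 1/3·R2.
R3 ← R3 / (23/5).
R1 ← R1 − 6/5·R3.
R2 ← R2 + 6/5·R3.
Reading off the reduced rows gives m = 5/2, n = -3/2, p = -2.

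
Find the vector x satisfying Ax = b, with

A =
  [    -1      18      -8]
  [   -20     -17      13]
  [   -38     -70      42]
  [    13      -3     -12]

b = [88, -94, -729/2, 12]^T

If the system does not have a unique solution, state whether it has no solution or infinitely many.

Row-reduce:
R1 ← R1 / (-1).
R2 ← R2 + 20·R1.
R3 ← R3 + 38·R1.
R4 ← R4 − 13·R1.
R2 ← R2 / (-377).
R1 ← R1 + 18·R2.
R3 ← R3 + 754·R2.
R4 ← R4 − 231·R2.
Swap R3 and R4.
R3 ← R3 / (-3769/377).
R1 ← R1 + 98/377·R3.
R2 ← R2 + 173/377·R3.
Row 4 reduces to 0 = -1/2, a contradiction. The system is inconsistent.

no solution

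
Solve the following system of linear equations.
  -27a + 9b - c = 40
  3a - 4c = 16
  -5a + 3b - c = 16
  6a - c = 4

Row-reduce the augmented matrix:
R1 ← R1 / (-27).
R2 ← R2 − 3·R1.
R3 ← R3 + 5·R1.
R4 ← R4 − 6·R1.
R1 ← R1 + 1/3·R2.
R3 ← R3 − 4/3·R2.
R4 ← R4 − 2·R2.
R3 ← R3 / (14/3).
R1 ← R1 + 4/3·R3.
R2 ← R2 + 37/9·R3.
R4 ← R4 − 7·R3.
R4 reduces to 0 = 0, so the extra equation is consistent.
Reading off the reduced rows gives a = 0, b = 4, c = -4.

a = 0, b = 4, c = -4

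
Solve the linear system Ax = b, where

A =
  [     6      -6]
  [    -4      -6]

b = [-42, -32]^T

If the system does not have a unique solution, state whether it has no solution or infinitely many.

x_1 = -1, x_2 = 6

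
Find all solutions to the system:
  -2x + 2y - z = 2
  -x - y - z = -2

Row-reduce:
R1 ← R1 / (-2).
R2 ← R2 + 1·R1.
R2 ← R2 / (-2).
R1 ← R1 + 1·R2.
Rank is 2 with 3 unknowns, leaving z free.

infinitely many solutions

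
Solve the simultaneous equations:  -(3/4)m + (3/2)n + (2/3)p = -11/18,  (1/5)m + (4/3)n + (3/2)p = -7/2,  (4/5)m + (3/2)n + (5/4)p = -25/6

Row-reduce the augmented matrix:
R1 ← R1 / (-3/4).
R2 ← R2 − 1/5·R1.
R3 ← R3 − 4/5·R1.
R2 ← R2 / (26/15).
R1 ← R1 + 2·R2.
R3 ← R3 − 31/10·R2.
R3 ← R3 / (-973/936).
R1 ← R1 − 245/234·R3.
R2 ← R2 − 151/156·R3.
Reading off the reduced rows gives m = -5/3, n = -1/2, p = -5/3.

m = -5/3, n = -1/2, p = -5/3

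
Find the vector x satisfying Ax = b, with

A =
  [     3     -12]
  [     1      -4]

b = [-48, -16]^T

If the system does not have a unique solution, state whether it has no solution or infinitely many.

infinitely many solutions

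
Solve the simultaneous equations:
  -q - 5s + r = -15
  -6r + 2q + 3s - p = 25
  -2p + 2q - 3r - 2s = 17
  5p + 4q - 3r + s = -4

p = -5, q = 4, r = -1, s = 2

Row-reduce the augmented matrix:
Swap R1 and R2.
R1 ← R1 / (-1).
R3 ← R3 + 2·R1.
R4 ← R4 − 5·R1.
R2 ← R2 / (-1).
R1 ← R1 + 2·R2.
R3 ← R3 + 2·R2.
R4 ← R4 − 14·R2.
R3 ← R3 / (7).
R1 ← R1 − 4·R3.
R2 ← R2 + 1·R3.
R4 ← R4 + 19·R3.
R4 ← R4 / (-340/7).
R1 ← R1 − 41/7·R4.
R2 ← R2 − 37/7·R4.
R3 ← R3 − 2/7·R4.
Reading off the reduced rows gives p = -5, q = 4, r = -1, s = 2.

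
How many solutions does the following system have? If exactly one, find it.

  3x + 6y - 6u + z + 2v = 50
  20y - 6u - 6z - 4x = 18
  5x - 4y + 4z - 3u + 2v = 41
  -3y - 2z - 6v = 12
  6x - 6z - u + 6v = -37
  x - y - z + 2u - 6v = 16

x = 4, y = 2, z = 6, u = -5, v = -5

Row-reduce the augmented matrix:
R1 ← R1 / (3).
R2 ← R2 + 4·R1.
R3 ← R3 − 5·R1.
R5 ← R5 − 6·R1.
R6 ← R6 − 1·R1.
R2 ← R2 / (28).
R1 ← R1 − 2·R2.
R3 ← R3 + 14·R2.
R4 ← R4 + 3·R2.
R5 ← R5 + 12·R2.
R6 ← R6 + 3·R2.
Swap R3 and R4.
R3 ← R3 / (-5/2).
R1 ← R1 − 2/3·R3.
R2 ← R2 + 1/6·R3.
R5 ← R5 + 10·R3.
R6 ← R6 + 11/6·R3.
Swap R4 and R5.
R4 ← R4 / (11).
R1 ← R1 + 7/5·R4.
R2 ← R2 + 2/5·R4.
R3 ← R3 − 3/5·R4.
R6 ← R6 − 18/5·R4.
Swap R5 and R6.
R5 ← R5 / (-12358/1155).
R1 ← R1 − 2612/1155·R5.
R2 ← R2 − 1642/1155·R5.
R3 ← R3 − 334/385·R5.
R4 ← R4 − 26/11·R5.
R6 reduces to 0 = 0, so the extra equation is consistent.
Reading off the reduced rows gives x = 4, y = 2, z = 6, u = -5, v = -5.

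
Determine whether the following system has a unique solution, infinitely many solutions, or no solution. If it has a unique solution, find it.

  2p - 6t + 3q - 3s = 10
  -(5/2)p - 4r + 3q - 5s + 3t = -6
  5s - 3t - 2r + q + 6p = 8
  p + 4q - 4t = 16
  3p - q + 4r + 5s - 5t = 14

infinitely many solutions

Row-reduce:
R1 ← R1 / (2).
R2 ← R2 + 5/2·R1.
R3 ← R3 − 6·R1.
R4 ← R4 − 1·R1.
R5 ← R5 − 3·R1.
R2 ← R2 / (27/4).
R1 ← R1 − 3/2·R2.
R3 ← R3 + 8·R2.
R4 ← R4 − 5/2·R2.
R5 ← R5 + 11/2·R2.
R3 ← R3 / (-182/27).
R1 ← R1 − 8/9·R3.
R2 ← R2 + 16/27·R3.
R4 ← R4 − 40/27·R3.
R5 ← R5 − 20/27·R3.
R4 ← R4 / (72/13).
R1 ← R1 − 12/13·R4.
R2 ← R2 + 21/13·R4.
R3 ← R3 + 7/13·R4.
R5 ← R5 − 36/13·R4.
Rank is 4 with 5 unknowns, leaving t free.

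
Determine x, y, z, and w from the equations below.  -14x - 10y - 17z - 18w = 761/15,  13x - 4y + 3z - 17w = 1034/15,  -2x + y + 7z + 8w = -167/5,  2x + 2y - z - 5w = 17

x = 5/3, y = -2/3, z = -1, w = -14/5

Row-reduce the augmented matrix:
R1 ← R1 / (-14).
R2 ← R2 − 13·R1.
R3 ← R3 + 2·R1.
R4 ← R4 − 2·R1.
R2 ← R2 / (-93/7).
R1 ← R1 − 5/7·R2.
R3 ← R3 − 17/7·R2.
R4 ← R4 − 4/7·R2.
R3 ← R3 / (1319/186).
R1 ← R1 − 49/93·R3.
R2 ← R2 − 179/186·R3.
R4 ← R4 + 370/93·R3.
R4 ← R4 / (-8637/1319).
R1 ← R1 + 1127/1319·R4.
R2 ← R2 − 2558/1319·R4.
R3 ← R3 − 820/1319·R4.
Reading off the reduced rows gives x = 5/3, y = -2/3, z = -1, w = -14/5.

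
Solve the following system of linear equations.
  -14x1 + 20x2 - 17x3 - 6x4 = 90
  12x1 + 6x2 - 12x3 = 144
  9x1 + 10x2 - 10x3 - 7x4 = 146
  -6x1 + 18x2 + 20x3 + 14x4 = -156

x1 = 5, x2 = 2, x3 = -6, x4 = -3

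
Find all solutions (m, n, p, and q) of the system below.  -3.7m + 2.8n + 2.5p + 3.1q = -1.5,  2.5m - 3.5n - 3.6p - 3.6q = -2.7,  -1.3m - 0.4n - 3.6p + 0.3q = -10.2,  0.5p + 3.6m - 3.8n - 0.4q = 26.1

m = 2, n = -5, p = 3, q = 4

Row-reduce the augmented matrix:
R1 ← R1 / (-37/10).
R2 ← R2 − 5/2·R1.
R3 ← R3 + 13/10·R1.
R4 ← R4 − 18/5·R1.
R2 ← R2 / (-119/74).
R1 ← R1 + 28/37·R2.
R3 ← R3 + 256/185·R2.
R4 ← R4 + 199/185·R2.
R3 ← R3 / (-2409/850).
R1 ← R1 − 19/85·R3.
R2 ← R2 − 101/85·R3.
R4 ← R4 − 3579/850·R3.
R4 ← R4 / (122967/28105).
R1 ← R1 + 503/5621·R4.
R2 ← R2 − 6455/5621·R4.
R3 ← R3 + 1004/5621·R4.
Reading off the reduced rows gives m = 2, n = -5, p = 3, q = 4.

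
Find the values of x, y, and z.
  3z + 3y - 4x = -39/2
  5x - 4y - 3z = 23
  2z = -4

x = 3, y = -1/2, z = -2

Row-reduce the augmented matrix:
R1 ← R1 / (-4).
R2 ← R2 − 5·R1.
R2 ← R2 / (-1/4).
R1 ← R1 + 3/4·R2.
R3 ← R3 / (2).
R1 ← R1 + 3·R3.
R2 ← R2 + 3·R3.
Reading off the reduced rows gives x = 3, y = -1/2, z = -2.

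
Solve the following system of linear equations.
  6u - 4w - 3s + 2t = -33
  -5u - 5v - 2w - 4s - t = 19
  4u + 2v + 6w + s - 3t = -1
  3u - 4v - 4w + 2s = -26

infinitely many solutions

Row-reduce:
R1 ← R1 / (6).
R2 ← R2 + 5·R1.
R3 ← R3 − 4·R1.
R4 ← R4 − 3·R1.
R2 ← R2 / (-5).
R3 ← R3 − 2·R2.
R4 ← R4 + 4·R2.
R3 ← R3 / (98/15).
R1 ← R1 + 2/3·R3.
R2 ← R2 − 16/15·R3.
R4 ← R4 − 34/15·R3.
R4 ← R4 / (839/98).
R1 ← R1 + 45/98·R4.
R2 ← R2 − 121/98·R4.
R3 ← R3 − 3/49·R4.
Rank is 4 with 5 unknowns, leaving t free.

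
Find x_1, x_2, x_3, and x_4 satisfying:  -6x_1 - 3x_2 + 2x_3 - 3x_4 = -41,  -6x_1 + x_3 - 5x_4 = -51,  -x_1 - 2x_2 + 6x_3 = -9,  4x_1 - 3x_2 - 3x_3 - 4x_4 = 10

Row-reduce the augmented matrix:
R1 ← R1 / (-6).
R2 ← R2 + 6·R1.
R3 ← R3 + 1·R1.
R4 ← R4 − 4·R1.
R2 ← R2 / (3).
R1 ← R1 − 1/2·R2.
R3 ← R3 + 3/2·R2.
R4 ← R4 + 5·R2.
R3 ← R3 / (31/6).
R1 ← R1 + 1/6·R3.
R2 ← R2 + 1/3·R3.
R4 ← R4 + 10/3·R3.
R4 ← R4 / (-898/93).
R1 ← R1 − 76/93·R4.
R2 ← R2 + 65/93·R4.
R3 ← R3 + 3/31·R4.
Reading off the reduced rows gives x_1 = 5, x_2 = -1, x_3 = -1, x_4 = 4.

x_1 = 5, x_2 = -1, x_3 = -1, x_4 = 4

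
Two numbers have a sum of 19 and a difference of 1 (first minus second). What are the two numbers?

Let x = first number, y = second number.
  x + y = 19
  x - y = 1
From equation 1: x = 19 − y.
Substitute into equation 2 and solve: y = 9.
Then x = 10.

first number: 10, second number: 9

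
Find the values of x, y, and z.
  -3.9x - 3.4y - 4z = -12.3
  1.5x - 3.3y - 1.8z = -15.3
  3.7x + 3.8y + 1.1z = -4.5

Row-reduce the augmented matrix:
R1 ← R1 / (-39/10).
R2 ← R2 − 3/2·R1.
R3 ← R3 − 37/10·R1.
R2 ← R2 / (-599/130).
R1 ← R1 − 34/39·R2.
R3 ← R3 − 112/195·R2.
R3 ← R3 / (-3727/1198).
R1 ← R1 − 236/599·R3.
R2 ← R2 − 434/599·R3.
Reading off the reduced rows gives x = -3, y = 0, z = 6.

x = -3, y = 0, z = 6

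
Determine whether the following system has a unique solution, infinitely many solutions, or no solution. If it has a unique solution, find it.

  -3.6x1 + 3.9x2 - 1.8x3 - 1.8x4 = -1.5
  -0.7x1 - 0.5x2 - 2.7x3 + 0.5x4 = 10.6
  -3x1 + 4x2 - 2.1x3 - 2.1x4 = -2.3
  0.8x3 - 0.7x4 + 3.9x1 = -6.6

Row-reduce the augmented matrix:
R1 ← R1 / (-18/5).
R2 ← R2 + 7/10·R1.
R3 ← R3 + 3·R1.
R4 ← R4 − 39/10·R1.
R2 ← R2 / (-151/120).
R1 ← R1 + 13/12·R2.
R3 ← R3 − 3/4·R2.
R4 ← R4 − 169/40·R2.
R3 ← R3 / (-3021/1510).
R1 ← R1 − 381/151·R3.
R2 ← R2 − 282/151·R3.
R4 ← R4 + 13651/1510·R3.
R4 ← R4 / (6303/10070).
R1 ← R1 + 352/1007·R4.
R2 ← R2 + 768/1007·R4.
R3 ← R3 − 47/1007·R4.
Reading off the reduced rows gives x1 = 0, x2 = 1, x3 = -3, x4 = 6.

x1 = 0, x2 = 1, x3 = -3, x4 = 6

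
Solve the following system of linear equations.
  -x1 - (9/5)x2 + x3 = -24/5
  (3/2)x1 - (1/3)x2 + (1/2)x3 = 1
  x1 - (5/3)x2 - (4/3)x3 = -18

x1 = 0, x2 = 6, x3 = 6

Row-reduce the augmented matrix:
R1 ← R1 / (-1).
R2 ← R2 − 3/2·R1.
R3 ← R3 − 1·R1.
R2 ← R2 / (-91/30).
R1 ← R1 − 9/5·R2.
R3 ← R3 + 52/15·R2.
R3 ← R3 / (-55/21).
R1 ← R1 − 17/91·R3.
R2 ← R2 + 60/91·R3.
Reading off the reduced rows gives x1 = 0, x2 = 6, x3 = 6.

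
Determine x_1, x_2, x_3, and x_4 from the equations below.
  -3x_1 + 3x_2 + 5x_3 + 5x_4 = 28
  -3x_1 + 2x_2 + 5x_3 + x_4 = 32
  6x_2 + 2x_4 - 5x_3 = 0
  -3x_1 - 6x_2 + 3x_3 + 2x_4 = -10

x_1 = -2, x_2 = 4, x_3 = 4, x_4 = -2

Row-reduce the augmented matrix:
R1 ← R1 / (-3).
R2 ← R2 + 3·R1.
R4 ← R4 + 3·R1.
R2 ← R2 / (-1).
R1 ← R1 + 1·R2.
R3 ← R3 − 6·R2.
R4 ← R4 + 9·R2.
R3 ← R3 / (-5).
R1 ← R1 + 5/3·R3.
R4 ← R4 + 2·R3.
R4 ← R4 / (209/5).
R1 ← R1 − 29/3·R4.
R2 ← R2 − 4·R4.
R3 ← R3 − 22/5·R4.
Reading off the reduced rows gives x_1 = -2, x_2 = 4, x_3 = 4, x_4 = -2.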